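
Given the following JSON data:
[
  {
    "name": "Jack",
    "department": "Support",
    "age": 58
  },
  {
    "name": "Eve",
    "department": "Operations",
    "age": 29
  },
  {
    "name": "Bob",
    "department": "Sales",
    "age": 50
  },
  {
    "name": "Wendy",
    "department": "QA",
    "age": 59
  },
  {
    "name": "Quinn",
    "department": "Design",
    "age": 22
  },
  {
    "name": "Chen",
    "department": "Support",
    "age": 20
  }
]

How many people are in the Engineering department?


Scanning records for department = Engineering
  No matches found
Count: 0

ANSWER: 0


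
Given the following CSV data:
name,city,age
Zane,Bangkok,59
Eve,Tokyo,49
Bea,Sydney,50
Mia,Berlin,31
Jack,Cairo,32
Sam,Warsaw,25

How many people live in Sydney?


Scanning city column for 'Sydney':
  Row 3: Bea -> MATCH
Total matches: 1

ANSWER: 1


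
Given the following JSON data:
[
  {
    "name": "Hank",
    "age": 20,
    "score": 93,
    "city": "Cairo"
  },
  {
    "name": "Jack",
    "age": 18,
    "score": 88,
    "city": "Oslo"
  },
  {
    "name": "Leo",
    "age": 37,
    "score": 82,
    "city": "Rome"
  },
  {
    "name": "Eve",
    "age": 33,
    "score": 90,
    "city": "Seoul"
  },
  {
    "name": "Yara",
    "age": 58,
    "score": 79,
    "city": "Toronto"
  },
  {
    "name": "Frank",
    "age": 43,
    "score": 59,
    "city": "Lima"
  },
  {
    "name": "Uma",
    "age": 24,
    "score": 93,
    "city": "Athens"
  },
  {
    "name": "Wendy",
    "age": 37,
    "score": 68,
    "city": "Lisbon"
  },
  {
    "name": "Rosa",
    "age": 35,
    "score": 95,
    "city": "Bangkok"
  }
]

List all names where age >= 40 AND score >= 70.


Checking both conditions:
  Hank (age=20, score=93) -> no
  Jack (age=18, score=88) -> no
  Leo (age=37, score=82) -> no
  Eve (age=33, score=90) -> no
  Yara (age=58, score=79) -> YES
  Frank (age=43, score=59) -> no
  Uma (age=24, score=93) -> no
  Wendy (age=37, score=68) -> no
  Rosa (age=35, score=95) -> no


ANSWER: Yara


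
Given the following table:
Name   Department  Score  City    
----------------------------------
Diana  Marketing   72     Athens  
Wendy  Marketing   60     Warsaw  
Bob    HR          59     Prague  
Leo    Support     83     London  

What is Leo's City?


Row 4: Leo
City = London

ANSWER: London


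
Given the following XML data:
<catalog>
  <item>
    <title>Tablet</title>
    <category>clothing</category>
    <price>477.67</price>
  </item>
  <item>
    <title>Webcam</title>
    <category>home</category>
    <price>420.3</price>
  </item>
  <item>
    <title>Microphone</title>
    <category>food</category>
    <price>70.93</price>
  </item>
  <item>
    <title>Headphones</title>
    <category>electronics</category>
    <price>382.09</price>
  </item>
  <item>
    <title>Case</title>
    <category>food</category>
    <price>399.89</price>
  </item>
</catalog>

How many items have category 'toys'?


Scanning <item> elements for <category>toys</category>:
Count: 0

ANSWER: 0


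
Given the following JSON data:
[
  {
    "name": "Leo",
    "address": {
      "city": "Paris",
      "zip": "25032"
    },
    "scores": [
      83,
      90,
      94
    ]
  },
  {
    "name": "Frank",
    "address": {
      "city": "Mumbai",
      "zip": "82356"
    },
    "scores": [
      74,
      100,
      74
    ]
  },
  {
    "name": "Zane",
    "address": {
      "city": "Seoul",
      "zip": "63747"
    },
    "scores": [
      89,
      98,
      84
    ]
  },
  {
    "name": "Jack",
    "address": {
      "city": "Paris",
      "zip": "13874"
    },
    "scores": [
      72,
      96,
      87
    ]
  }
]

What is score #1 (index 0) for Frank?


Path: records[1].scores[0]
Value: 74

ANSWER: 74


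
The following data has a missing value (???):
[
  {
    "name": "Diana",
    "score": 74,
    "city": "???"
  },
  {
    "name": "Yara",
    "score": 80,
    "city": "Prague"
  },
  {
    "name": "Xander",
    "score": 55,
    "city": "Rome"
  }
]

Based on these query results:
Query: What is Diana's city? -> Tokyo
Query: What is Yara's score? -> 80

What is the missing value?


The missing value is Diana's city
From query: Diana's city = Tokyo

ANSWER: Tokyo


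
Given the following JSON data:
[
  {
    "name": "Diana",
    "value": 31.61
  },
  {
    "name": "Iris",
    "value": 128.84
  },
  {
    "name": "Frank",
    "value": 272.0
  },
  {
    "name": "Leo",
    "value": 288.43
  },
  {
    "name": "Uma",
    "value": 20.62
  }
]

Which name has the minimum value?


Comparing values:
  Diana: 31.61
  Iris: 128.84
  Frank: 272.0
  Leo: 288.43
  Uma: 20.62
Minimum: Uma (20.62)

ANSWER: Uma


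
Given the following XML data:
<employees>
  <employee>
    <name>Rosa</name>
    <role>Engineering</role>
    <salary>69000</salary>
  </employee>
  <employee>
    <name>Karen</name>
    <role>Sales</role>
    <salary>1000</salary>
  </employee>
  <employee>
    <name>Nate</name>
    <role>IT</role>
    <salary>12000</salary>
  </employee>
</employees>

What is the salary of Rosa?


Searching for <employee> with <name>Rosa</name>
Found at position 1
<salary>69000</salary>

ANSWER: 69000


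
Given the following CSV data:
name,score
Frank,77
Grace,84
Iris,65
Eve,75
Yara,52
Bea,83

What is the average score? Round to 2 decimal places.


Scores: 77, 84, 65, 75, 52, 83
Sum = 436
Count = 6
Average = 436 / 6 = 72.67

ANSWER: 72.67


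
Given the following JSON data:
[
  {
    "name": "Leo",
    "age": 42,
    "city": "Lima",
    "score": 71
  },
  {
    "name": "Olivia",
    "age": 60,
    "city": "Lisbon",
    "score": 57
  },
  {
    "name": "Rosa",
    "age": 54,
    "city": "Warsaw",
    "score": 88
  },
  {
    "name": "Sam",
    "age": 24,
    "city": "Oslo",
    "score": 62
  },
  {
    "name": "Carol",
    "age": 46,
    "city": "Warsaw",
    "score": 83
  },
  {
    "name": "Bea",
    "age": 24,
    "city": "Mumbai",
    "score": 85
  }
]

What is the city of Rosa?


Looking up record where name = Rosa
Record index: 2
Field 'city' = Warsaw

ANSWER: Warsaw


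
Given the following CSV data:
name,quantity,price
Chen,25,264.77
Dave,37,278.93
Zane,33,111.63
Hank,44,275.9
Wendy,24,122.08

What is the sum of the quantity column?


Values in 'quantity' column:
  Row 1: 25
  Row 2: 37
  Row 3: 33
  Row 4: 44
  Row 5: 24
Sum = 25 + 37 + 33 + 44 + 24 = 163

ANSWER: 163


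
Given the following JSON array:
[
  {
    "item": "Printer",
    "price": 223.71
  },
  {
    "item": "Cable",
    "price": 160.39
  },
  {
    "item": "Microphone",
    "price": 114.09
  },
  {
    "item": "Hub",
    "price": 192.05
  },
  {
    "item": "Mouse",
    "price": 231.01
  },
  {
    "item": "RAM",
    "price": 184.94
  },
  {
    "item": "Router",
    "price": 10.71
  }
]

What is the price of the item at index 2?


Array index 2 -> Microphone
price = 114.09

ANSWER: 114.09


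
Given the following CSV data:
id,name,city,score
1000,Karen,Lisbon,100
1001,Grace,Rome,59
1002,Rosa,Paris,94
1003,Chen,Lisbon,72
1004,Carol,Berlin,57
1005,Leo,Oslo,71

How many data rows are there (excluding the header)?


Counting rows (excluding header):
Header: id,name,city,score
Data rows: 6

ANSWER: 6


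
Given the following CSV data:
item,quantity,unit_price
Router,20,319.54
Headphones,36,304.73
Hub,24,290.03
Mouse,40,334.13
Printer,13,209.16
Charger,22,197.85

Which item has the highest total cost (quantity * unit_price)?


Computing row totals:
  Router: 6390.8
  Headphones: 10970.28
  Hub: 6960.72
  Mouse: 13365.2
  Printer: 2719.08
  Charger: 4352.7
Maximum: Mouse (13365.2)

ANSWER: Mouse


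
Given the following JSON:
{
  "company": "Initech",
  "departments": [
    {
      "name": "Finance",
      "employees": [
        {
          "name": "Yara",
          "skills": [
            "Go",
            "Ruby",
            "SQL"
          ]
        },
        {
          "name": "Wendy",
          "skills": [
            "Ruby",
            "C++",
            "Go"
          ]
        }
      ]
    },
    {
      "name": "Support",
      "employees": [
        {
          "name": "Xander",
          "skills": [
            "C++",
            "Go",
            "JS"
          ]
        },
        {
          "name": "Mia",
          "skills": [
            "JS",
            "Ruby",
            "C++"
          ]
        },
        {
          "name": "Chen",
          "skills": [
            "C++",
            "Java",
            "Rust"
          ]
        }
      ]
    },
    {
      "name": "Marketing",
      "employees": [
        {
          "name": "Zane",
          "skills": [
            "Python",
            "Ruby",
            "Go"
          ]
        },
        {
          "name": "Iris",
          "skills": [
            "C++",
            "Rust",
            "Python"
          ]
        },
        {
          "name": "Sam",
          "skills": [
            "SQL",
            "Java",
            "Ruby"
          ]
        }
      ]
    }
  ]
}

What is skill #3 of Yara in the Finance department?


Path: departments[0].employees[0].skills[2]
Value: SQL

ANSWER: SQL


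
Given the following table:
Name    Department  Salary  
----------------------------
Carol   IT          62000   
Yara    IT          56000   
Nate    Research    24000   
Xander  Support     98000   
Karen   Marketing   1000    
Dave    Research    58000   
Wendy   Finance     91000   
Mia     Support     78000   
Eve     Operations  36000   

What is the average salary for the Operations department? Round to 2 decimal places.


Operations department members:
  Eve: 36000
Sum = 36000
Count = 1
Average = 36000 / 1 = 36000.00

ANSWER: 36000.00


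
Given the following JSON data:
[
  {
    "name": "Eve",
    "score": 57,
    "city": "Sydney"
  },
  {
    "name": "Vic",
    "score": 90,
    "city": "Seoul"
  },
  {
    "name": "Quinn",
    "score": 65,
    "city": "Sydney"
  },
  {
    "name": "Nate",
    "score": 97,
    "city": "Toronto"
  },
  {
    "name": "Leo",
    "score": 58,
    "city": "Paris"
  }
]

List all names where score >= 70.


Filtering records where score >= 70:
  Eve (score=57) -> no
  Vic (score=90) -> YES
  Quinn (score=65) -> no
  Nate (score=97) -> YES
  Leo (score=58) -> no


ANSWER: Vic, Nate


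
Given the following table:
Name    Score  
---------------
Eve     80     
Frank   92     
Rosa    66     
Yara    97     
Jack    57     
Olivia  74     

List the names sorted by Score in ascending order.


Sorting by Score (ascending):
  Jack: 57
  Rosa: 66
  Olivia: 74
  Eve: 80
  Frank: 92
  Yara: 97


ANSWER: Jack, Rosa, Olivia, Eve, Frank, Yara


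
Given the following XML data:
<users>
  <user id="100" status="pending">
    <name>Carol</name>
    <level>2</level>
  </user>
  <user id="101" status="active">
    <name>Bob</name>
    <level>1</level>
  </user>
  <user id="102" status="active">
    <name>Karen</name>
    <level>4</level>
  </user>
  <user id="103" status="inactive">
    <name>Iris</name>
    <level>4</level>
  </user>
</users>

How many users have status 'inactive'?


Counting users with status='inactive':
  Iris (id=103) -> MATCH
Count: 1

ANSWER: 1


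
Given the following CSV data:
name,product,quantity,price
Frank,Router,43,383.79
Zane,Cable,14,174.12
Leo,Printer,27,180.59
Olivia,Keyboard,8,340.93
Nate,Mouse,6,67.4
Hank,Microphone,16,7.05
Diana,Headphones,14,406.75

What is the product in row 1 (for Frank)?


Row 1: Frank
Column 'product' = Router

ANSWER: Router


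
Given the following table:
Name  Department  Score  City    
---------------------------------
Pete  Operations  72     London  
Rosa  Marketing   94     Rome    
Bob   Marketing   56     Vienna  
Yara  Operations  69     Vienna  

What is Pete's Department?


Row 1: Pete
Department = Operations

ANSWER: Operations


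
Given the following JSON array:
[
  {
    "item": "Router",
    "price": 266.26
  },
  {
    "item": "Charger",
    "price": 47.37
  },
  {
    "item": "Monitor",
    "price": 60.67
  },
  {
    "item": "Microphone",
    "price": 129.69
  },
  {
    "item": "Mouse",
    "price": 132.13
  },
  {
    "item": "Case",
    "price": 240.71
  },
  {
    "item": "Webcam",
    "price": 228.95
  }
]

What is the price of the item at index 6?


Array index 6 -> Webcam
price = 228.95

ANSWER: 228.95


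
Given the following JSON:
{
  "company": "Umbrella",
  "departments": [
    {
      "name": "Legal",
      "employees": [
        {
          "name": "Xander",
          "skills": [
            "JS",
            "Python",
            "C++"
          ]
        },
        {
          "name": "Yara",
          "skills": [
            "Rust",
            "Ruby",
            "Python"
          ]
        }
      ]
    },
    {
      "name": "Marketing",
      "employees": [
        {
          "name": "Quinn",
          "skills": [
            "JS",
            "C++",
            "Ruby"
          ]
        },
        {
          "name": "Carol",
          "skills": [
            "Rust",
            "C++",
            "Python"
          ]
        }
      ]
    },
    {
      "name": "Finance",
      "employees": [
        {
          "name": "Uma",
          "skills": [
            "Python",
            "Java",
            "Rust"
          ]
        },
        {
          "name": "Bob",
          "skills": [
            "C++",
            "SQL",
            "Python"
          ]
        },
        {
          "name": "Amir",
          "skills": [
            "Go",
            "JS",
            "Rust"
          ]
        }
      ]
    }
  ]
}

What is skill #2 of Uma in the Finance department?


Path: departments[2].employees[0].skills[1]
Value: Java

ANSWER: Java


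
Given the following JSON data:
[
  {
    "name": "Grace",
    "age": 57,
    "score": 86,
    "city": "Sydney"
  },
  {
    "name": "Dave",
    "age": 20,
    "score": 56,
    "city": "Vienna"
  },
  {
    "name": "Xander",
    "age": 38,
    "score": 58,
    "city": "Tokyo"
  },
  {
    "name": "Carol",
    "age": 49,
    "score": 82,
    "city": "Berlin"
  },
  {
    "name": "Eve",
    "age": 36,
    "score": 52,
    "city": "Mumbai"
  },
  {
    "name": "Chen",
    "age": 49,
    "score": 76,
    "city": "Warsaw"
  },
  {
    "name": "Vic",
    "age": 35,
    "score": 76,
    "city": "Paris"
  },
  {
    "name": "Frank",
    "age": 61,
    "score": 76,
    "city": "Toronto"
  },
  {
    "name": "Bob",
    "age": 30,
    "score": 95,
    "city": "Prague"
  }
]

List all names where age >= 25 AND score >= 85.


Checking both conditions:
  Grace (age=57, score=86) -> YES
  Dave (age=20, score=56) -> no
  Xander (age=38, score=58) -> no
  Carol (age=49, score=82) -> no
  Eve (age=36, score=52) -> no
  Chen (age=49, score=76) -> no
  Vic (age=35, score=76) -> no
  Frank (age=61, score=76) -> no
  Bob (age=30, score=95) -> YES


ANSWER: Grace, Bob


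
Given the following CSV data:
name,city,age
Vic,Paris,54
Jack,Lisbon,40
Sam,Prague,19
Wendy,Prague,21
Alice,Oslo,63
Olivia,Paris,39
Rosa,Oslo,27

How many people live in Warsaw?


Scanning city column for 'Warsaw':
Total matches: 0

ANSWER: 0


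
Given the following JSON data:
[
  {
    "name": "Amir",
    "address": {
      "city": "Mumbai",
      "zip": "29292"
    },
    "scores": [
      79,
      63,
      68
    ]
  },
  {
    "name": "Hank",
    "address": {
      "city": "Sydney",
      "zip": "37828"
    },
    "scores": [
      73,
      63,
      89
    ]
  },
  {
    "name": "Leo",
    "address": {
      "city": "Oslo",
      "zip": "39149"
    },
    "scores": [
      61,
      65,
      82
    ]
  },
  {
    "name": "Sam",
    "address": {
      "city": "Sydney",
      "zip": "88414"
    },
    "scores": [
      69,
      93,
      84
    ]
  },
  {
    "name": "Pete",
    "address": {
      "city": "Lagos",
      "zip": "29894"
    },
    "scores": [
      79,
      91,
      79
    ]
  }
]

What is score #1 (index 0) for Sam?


Path: records[3].scores[0]
Value: 69

ANSWER: 69


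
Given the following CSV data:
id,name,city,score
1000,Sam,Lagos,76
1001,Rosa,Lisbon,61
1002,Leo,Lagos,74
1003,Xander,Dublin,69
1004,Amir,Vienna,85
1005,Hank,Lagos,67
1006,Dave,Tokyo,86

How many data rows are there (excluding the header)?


Counting rows (excluding header):
Header: id,name,city,score
Data rows: 7

ANSWER: 7


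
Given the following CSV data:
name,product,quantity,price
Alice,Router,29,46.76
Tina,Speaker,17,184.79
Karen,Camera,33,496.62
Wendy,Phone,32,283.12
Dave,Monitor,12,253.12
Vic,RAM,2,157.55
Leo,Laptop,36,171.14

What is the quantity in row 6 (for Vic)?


Row 6: Vic
Column 'quantity' = 2

ANSWER: 2


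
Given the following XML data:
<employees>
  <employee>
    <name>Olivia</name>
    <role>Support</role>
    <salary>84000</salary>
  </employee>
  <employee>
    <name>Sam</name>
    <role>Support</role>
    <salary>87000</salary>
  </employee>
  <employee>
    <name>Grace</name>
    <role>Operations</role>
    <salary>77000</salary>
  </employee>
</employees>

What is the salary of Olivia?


Searching for <employee> with <name>Olivia</name>
Found at position 1
<salary>84000</salary>

ANSWER: 84000


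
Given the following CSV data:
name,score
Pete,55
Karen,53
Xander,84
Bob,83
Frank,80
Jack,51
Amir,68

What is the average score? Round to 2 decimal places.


Scores: 55, 53, 84, 83, 80, 51, 68
Sum = 474
Count = 7
Average = 474 / 7 = 67.71

ANSWER: 67.71


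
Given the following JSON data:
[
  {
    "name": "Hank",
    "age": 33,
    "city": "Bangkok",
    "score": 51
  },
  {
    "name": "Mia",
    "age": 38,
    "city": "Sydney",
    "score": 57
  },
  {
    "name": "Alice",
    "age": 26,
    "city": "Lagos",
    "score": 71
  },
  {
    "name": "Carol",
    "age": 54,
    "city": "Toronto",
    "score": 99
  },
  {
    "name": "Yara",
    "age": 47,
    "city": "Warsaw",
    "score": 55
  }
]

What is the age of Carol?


Looking up record where name = Carol
Record index: 3
Field 'age' = 54

ANSWER: 54


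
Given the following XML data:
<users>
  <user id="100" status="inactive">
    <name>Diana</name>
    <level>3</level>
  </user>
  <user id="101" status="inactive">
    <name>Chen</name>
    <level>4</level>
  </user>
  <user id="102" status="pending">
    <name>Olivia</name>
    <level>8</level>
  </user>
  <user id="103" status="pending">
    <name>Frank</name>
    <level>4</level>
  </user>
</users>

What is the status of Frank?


Finding user with name = Frank
user id="103" status="pending"

ANSWER: pending


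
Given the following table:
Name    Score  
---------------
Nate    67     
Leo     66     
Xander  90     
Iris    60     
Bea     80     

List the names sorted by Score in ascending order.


Sorting by Score (ascending):
  Iris: 60
  Leo: 66
  Nate: 67
  Bea: 80
  Xander: 90


ANSWER: Iris, Leo, Nate, Bea, Xander


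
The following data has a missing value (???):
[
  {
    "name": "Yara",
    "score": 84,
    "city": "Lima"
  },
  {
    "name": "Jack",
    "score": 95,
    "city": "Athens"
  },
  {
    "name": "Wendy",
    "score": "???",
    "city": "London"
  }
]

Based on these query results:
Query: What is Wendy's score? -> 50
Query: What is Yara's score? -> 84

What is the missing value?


The missing value is Wendy's score
From query: Wendy's score = 50

ANSWER: 50


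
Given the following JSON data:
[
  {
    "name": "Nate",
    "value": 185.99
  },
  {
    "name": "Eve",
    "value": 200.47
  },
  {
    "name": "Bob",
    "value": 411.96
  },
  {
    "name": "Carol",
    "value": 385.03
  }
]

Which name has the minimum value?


Comparing values:
  Nate: 185.99
  Eve: 200.47
  Bob: 411.96
  Carol: 385.03
Minimum: Nate (185.99)

ANSWER: Nate


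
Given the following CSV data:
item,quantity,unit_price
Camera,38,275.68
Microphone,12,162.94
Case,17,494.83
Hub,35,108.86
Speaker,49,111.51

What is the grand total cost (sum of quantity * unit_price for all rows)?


Computing row totals:
  Camera: 38 * 275.68 = 10475.84
  Microphone: 12 * 162.94 = 1955.28
  Case: 17 * 494.83 = 8412.11
  Hub: 35 * 108.86 = 3810.1
  Speaker: 49 * 111.51 = 5463.99
Grand total = 10475.84 + 1955.28 + 8412.11 + 3810.1 + 5463.99 = 30117.32

ANSWER: 30117.32


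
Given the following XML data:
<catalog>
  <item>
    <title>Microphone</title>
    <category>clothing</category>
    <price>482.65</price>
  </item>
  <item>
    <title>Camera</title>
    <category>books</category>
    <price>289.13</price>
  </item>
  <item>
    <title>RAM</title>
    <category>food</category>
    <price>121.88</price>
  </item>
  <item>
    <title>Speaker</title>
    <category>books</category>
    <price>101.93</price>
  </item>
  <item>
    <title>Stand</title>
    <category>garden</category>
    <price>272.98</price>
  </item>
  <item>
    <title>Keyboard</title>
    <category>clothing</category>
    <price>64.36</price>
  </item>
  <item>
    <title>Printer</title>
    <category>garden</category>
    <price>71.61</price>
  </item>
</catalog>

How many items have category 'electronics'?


Scanning <item> elements for <category>electronics</category>:
Count: 0

ANSWER: 0


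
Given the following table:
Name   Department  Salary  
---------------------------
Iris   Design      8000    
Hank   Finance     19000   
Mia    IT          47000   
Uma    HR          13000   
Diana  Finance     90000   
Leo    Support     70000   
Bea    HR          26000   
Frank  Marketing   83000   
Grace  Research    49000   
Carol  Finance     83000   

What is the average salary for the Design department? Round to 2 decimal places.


Design department members:
  Iris: 8000
Sum = 8000
Count = 1
Average = 8000 / 1 = 8000.00

ANSWER: 8000.00


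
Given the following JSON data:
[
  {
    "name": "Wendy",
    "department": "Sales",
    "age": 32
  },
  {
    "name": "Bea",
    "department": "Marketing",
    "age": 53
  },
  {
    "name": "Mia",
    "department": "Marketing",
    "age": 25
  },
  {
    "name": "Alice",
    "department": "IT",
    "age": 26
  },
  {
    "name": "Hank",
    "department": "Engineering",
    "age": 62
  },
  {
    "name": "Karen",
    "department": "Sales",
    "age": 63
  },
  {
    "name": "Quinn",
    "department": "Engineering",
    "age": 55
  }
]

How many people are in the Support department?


Scanning records for department = Support
  No matches found
Count: 0

ANSWER: 0


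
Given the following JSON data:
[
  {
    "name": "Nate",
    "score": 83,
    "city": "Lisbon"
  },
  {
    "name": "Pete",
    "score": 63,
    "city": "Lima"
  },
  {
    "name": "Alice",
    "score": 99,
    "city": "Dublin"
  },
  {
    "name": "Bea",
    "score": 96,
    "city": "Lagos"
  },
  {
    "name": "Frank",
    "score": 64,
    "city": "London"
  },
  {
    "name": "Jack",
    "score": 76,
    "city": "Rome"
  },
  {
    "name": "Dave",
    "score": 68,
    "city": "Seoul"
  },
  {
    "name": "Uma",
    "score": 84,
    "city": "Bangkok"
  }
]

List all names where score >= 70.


Filtering records where score >= 70:
  Nate (score=83) -> YES
  Pete (score=63) -> no
  Alice (score=99) -> YES
  Bea (score=96) -> YES
  Frank (score=64) -> no
  Jack (score=76) -> YES
  Dave (score=68) -> no
  Uma (score=84) -> YES


ANSWER: Nate, Alice, Bea, Jack, Uma


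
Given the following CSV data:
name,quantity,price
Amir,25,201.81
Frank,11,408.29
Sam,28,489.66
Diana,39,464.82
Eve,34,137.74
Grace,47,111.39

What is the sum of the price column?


Values in 'price' column:
  Row 1: 201.81
  Row 2: 408.29
  Row 3: 489.66
  Row 4: 464.82
  Row 5: 137.74
  Row 6: 111.39
Sum = 201.81 + 408.29 + 489.66 + 464.82 + 137.74 + 111.39 = 1813.71

ANSWER: 1813.71


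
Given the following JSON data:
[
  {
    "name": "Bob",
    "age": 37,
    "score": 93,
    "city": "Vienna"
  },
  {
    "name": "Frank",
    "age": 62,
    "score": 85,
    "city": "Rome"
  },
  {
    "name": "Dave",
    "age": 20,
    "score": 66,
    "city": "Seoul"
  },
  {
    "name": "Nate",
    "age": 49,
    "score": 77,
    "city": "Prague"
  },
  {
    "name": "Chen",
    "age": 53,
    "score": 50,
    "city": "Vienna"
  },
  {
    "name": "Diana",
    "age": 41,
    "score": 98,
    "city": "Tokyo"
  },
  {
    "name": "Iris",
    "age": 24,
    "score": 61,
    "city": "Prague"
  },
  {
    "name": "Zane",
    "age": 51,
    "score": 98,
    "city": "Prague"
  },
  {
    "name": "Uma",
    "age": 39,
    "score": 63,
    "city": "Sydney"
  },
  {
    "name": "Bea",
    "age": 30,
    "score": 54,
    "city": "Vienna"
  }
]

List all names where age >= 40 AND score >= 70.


Checking both conditions:
  Bob (age=37, score=93) -> no
  Frank (age=62, score=85) -> YES
  Dave (age=20, score=66) -> no
  Nate (age=49, score=77) -> YES
  Chen (age=53, score=50) -> no
  Diana (age=41, score=98) -> YES
  Iris (age=24, score=61) -> no
  Zane (age=51, score=98) -> YES
  Uma (age=39, score=63) -> no
  Bea (age=30, score=54) -> no


ANSWER: Frank, Nate, Diana, Zane


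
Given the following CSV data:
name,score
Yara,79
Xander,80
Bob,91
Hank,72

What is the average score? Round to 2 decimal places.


Scores: 79, 80, 91, 72
Sum = 322
Count = 4
Average = 322 / 4 = 80.50

ANSWER: 80.50


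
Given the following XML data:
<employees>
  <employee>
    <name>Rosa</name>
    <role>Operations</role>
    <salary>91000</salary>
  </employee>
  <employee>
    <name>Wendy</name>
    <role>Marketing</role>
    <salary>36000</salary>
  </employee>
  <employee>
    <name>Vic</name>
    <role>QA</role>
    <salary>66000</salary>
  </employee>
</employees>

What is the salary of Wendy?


Searching for <employee> with <name>Wendy</name>
Found at position 2
<salary>36000</salary>

ANSWER: 36000


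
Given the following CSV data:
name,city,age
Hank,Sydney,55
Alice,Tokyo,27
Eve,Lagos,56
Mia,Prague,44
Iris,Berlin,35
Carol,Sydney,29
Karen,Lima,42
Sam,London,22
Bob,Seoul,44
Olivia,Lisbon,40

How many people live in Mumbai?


Scanning city column for 'Mumbai':
Total matches: 0

ANSWER: 0


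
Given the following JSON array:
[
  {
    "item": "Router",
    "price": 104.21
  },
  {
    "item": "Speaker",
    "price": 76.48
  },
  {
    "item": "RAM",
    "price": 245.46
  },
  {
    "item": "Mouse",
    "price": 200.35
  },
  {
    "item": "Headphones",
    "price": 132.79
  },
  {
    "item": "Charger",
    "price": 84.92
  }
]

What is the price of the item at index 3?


Array index 3 -> Mouse
price = 200.35

ANSWER: 200.35


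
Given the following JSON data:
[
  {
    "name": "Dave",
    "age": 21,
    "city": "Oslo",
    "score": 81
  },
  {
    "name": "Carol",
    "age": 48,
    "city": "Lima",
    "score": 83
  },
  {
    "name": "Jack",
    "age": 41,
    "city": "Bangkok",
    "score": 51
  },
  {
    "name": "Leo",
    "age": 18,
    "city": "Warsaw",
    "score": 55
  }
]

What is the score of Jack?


Looking up record where name = Jack
Record index: 2
Field 'score' = 51

ANSWER: 51


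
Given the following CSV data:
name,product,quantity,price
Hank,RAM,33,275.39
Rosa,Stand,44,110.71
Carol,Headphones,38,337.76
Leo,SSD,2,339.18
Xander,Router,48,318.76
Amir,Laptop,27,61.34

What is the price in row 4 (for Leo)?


Row 4: Leo
Column 'price' = 339.18

ANSWER: 339.18


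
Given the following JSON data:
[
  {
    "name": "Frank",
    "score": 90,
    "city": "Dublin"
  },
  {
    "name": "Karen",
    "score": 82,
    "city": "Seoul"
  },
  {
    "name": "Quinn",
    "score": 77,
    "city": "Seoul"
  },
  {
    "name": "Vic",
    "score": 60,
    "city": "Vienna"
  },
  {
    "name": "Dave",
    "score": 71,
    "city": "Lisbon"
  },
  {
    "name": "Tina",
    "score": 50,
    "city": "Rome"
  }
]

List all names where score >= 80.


Filtering records where score >= 80:
  Frank (score=90) -> YES
  Karen (score=82) -> YES
  Quinn (score=77) -> no
  Vic (score=60) -> no
  Dave (score=71) -> no
  Tina (score=50) -> no


ANSWER: Frank, Karen


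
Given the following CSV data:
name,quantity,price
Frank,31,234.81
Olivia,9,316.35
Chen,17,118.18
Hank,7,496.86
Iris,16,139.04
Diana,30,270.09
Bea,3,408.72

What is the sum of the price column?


Values in 'price' column:
  Row 1: 234.81
  Row 2: 316.35
  Row 3: 118.18
  Row 4: 496.86
  Row 5: 139.04
  Row 6: 270.09
  Row 7: 408.72
Sum = 234.81 + 316.35 + 118.18 + 496.86 + 139.04 + 270.09 + 408.72 = 1984.05

ANSWER: 1984.05


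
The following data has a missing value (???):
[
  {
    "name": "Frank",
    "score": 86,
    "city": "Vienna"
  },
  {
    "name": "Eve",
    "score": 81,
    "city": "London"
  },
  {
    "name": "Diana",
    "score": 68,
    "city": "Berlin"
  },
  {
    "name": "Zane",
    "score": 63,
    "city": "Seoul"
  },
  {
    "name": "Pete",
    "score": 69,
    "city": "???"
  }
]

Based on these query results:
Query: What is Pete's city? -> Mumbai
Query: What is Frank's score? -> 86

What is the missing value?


The missing value is Pete's city
From query: Pete's city = Mumbai

ANSWER: Mumbai


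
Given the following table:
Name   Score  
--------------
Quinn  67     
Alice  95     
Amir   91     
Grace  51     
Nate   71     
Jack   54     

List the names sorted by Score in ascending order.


Sorting by Score (ascending):
  Grace: 51
  Jack: 54
  Quinn: 67
  Nate: 71
  Amir: 91
  Alice: 95


ANSWER: Grace, Jack, Quinn, Nate, Amir, Alice


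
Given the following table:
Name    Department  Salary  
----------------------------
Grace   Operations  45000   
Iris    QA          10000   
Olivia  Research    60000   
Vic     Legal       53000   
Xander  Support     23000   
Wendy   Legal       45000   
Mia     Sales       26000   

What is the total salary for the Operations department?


Operations department members:
  Grace: 45000
Total = 45000 = 45000

ANSWER: 45000


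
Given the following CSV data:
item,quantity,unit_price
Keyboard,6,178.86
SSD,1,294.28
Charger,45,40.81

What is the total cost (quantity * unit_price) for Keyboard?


Row: Keyboard
quantity = 6
unit_price = 178.86
total = 6 * 178.86 = 1073.16

ANSWER: 1073.16


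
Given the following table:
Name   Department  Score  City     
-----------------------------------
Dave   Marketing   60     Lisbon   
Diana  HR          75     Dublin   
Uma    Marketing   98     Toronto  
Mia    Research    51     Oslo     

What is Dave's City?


Row 1: Dave
City = Lisbon

ANSWER: Lisbon


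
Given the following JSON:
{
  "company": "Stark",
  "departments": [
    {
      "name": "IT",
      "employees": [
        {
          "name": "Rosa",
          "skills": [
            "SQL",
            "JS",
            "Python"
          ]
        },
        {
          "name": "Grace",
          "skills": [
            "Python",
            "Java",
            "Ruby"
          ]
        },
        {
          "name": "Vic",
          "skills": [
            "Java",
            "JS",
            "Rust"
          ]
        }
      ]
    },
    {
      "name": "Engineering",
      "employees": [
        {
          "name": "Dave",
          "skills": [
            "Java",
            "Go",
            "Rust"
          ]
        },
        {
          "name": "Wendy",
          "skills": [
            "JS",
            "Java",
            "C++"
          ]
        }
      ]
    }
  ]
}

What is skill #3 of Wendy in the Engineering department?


Path: departments[1].employees[1].skills[2]
Value: C++

ANSWER: C++


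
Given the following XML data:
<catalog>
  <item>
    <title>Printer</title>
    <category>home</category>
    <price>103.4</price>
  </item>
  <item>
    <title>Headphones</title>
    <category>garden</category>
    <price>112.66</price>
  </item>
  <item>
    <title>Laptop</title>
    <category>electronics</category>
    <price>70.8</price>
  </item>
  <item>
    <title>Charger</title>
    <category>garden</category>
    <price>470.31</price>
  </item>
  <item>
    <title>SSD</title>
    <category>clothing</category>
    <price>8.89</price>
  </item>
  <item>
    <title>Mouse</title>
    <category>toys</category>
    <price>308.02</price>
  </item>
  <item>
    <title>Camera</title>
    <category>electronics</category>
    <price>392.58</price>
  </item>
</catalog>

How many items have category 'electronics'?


Scanning <item> elements for <category>electronics</category>:
  Item 3: Laptop -> MATCH
  Item 7: Camera -> MATCH
Count: 2

ANSWER: 2


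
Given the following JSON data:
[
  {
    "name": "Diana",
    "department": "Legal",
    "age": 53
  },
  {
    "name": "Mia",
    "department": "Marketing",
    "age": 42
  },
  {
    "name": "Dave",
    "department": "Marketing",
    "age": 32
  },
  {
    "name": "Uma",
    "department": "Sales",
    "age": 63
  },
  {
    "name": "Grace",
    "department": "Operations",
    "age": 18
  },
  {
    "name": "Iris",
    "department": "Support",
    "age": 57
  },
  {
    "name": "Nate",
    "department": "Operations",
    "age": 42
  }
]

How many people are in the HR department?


Scanning records for department = HR
  No matches found
Count: 0

ANSWER: 0


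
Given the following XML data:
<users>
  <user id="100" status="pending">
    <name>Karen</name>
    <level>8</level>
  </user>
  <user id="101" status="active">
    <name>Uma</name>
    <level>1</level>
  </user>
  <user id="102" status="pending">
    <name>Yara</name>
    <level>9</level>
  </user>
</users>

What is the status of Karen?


Finding user with name = Karen
user id="100" status="pending"

ANSWER: pending


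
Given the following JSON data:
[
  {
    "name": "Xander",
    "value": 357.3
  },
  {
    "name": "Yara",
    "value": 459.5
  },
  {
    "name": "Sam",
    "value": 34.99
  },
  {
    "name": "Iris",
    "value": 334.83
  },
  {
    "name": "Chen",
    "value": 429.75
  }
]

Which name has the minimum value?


Comparing values:
  Xander: 357.3
  Yara: 459.5
  Sam: 34.99
  Iris: 334.83
  Chen: 429.75
Minimum: Sam (34.99)

ANSWER: Sam


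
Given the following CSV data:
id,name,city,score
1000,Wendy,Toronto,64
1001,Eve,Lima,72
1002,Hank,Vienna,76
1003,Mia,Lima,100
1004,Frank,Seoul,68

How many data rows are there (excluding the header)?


Counting rows (excluding header):
Header: id,name,city,score
Data rows: 5

ANSWER: 5


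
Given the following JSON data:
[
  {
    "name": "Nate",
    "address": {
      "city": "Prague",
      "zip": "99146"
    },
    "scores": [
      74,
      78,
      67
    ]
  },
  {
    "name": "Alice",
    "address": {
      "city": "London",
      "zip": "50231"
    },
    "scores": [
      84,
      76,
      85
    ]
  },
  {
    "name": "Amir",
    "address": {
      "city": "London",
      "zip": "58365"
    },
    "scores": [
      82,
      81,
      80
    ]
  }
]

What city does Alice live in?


Path: records[1].address.city
Value: London

ANSWER: London


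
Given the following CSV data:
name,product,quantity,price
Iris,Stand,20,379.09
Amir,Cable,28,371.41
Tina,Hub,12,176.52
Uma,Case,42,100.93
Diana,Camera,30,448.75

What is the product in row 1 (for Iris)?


Row 1: Iris
Column 'product' = Stand

ANSWER: Stand


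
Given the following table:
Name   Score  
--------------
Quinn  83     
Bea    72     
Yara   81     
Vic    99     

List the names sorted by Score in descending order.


Sorting by Score (descending):
  Vic: 99
  Quinn: 83
  Yara: 81
  Bea: 72


ANSWER: Vic, Quinn, Yara, Bea


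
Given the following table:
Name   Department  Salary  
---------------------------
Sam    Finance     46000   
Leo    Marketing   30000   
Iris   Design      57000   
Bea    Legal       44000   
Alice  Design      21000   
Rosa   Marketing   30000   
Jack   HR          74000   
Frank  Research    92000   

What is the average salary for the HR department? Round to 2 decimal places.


HR department members:
  Jack: 74000
Sum = 74000
Count = 1
Average = 74000 / 1 = 74000.00

ANSWER: 74000.00


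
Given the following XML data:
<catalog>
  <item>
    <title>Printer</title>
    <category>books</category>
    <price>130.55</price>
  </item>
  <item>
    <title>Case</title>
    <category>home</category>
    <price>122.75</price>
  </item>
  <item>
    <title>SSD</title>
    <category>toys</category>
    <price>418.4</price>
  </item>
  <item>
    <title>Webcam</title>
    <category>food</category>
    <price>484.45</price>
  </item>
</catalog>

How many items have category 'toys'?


Scanning <item> elements for <category>toys</category>:
  Item 3: SSD -> MATCH
Count: 1

ANSWER: 1


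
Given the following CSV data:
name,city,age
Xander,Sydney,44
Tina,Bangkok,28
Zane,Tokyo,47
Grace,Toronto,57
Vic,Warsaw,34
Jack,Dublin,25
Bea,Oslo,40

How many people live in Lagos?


Scanning city column for 'Lagos':
Total matches: 0

ANSWER: 0


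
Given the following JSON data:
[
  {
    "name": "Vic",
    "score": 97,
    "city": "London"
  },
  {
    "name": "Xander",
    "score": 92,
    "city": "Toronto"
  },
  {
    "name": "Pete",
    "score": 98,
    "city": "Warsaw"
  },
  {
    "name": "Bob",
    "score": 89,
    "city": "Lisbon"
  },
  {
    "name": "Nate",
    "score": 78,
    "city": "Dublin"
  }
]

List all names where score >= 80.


Filtering records where score >= 80:
  Vic (score=97) -> YES
  Xander (score=92) -> YES
  Pete (score=98) -> YES
  Bob (score=89) -> YES
  Nate (score=78) -> no


ANSWER: Vic, Xander, Pete, Bob


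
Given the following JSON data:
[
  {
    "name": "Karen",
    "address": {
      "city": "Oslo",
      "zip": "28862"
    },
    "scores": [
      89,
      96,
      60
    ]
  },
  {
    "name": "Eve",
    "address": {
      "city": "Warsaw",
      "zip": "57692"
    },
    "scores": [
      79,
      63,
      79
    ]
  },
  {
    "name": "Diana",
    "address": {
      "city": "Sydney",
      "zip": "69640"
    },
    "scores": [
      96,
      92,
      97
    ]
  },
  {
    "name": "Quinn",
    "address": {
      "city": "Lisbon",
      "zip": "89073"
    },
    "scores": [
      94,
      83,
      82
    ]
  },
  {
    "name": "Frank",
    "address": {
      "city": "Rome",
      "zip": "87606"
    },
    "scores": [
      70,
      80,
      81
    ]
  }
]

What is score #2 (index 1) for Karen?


Path: records[0].scores[1]
Value: 96

ANSWER: 96


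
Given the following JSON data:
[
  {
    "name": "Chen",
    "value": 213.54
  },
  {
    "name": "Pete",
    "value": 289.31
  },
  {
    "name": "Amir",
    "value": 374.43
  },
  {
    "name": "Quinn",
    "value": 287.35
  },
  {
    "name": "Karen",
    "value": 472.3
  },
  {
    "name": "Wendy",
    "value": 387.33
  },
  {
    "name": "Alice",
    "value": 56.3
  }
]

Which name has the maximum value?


Comparing values:
  Chen: 213.54
  Pete: 289.31
  Amir: 374.43
  Quinn: 287.35
  Karen: 472.3
  Wendy: 387.33
  Alice: 56.3
Maximum: Karen (472.3)

ANSWER: Karen


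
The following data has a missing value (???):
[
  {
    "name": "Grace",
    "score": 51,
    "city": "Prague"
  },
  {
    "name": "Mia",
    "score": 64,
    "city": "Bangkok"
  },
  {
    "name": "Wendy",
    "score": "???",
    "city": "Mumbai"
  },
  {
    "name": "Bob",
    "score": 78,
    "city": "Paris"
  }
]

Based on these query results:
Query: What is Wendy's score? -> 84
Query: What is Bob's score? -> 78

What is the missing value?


The missing value is Wendy's score
From query: Wendy's score = 84

ANSWER: 84


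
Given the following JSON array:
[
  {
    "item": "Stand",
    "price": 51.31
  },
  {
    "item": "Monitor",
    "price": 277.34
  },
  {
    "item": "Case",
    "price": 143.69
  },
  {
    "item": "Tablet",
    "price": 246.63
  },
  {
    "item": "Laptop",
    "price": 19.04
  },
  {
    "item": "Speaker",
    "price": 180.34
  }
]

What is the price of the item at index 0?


Array index 0 -> Stand
price = 51.31

ANSWER: 51.31


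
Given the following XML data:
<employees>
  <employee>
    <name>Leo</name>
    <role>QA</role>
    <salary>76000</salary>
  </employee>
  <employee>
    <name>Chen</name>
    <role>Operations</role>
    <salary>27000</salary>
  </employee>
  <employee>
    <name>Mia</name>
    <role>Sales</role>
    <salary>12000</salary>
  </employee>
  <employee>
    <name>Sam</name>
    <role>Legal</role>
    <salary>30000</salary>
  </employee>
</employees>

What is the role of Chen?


Searching for <employee> with <name>Chen</name>
Found at position 2
<role>Operations</role>

ANSWER: Operations


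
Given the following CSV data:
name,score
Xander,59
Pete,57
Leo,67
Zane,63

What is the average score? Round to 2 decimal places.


Scores: 59, 57, 67, 63
Sum = 246
Count = 4
Average = 246 / 4 = 61.50

ANSWER: 61.50
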